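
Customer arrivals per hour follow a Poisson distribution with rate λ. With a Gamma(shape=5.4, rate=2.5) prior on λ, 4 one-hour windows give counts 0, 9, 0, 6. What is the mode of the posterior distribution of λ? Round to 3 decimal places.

2.985

Σ counts = 15. Posterior: Gamma(shape = 5.4+15 = 20.4, rate = 2.5+4 = 6.5).
Mode = (α−1)/β = 19.4/6.5 = 2.985.
Mean = α/β = 20.4/6.5 = 3.138.
This is the posterior mode — the MAP estimate.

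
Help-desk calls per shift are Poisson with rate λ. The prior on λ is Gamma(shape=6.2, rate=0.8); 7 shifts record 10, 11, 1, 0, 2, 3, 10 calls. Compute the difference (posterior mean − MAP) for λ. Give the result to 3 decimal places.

0.128

Σ counts = 37. Posterior: Gamma(shape = 6.2+37 = 43.2, rate = 0.8+7 = 7.8).
Mode = (α−1)/β = 42.2/7.8 = 5.410.
Mean = α/β = 43.2/7.8 = 5.538.
Difference = 5.538 − 5.410 = 0.128.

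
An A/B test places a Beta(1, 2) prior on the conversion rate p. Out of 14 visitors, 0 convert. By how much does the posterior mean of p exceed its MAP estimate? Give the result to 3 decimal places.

0.059

Posterior: Beta(1+0, 2+14) = Beta(1, 16).
Since α = 1 ≤ 1 and β > 1, the Beta density is monotone decreasing on [0,1]; the mode is at 0.
Mean = 1/(1+16) = 0.059.
Difference = 0.059 − 0.000 = 0.059.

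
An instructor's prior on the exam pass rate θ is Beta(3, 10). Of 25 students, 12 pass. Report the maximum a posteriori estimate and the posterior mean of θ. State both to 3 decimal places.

Posterior: Beta(3+12, 10+13) = Beta(15, 23).
Mode = (15−1)/(15+23−2) = 14/36 = 0.389.
Mean = 15/(15+23) = 15/38 = 0.395.
The mean is pulled above the mode by the posterior's right skew.

MAP = 0.389, posterior mean = 0.395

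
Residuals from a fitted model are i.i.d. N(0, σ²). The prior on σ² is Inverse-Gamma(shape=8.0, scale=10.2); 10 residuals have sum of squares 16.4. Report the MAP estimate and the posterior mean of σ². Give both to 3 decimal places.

Posterior: Inverse-Gamma(shape = 8.0+10/2 = 13.0, scale = 10.2+16.4/2 = 18.4).
Mode = β/(α+1) = 18.4/14.0 = 1.314.
Mean = β/(α−1) = 18.4/12.0 = 1.533.
The mean is pulled above the mode by the posterior's right skew.

MAP estimate = 1.314, posterior mean = 1.533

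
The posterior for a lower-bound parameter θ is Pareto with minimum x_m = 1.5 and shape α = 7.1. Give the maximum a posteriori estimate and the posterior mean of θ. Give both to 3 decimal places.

MAP: 1.500. Posterior mean: 1.746.

The Pareto density is strictly decreasing on [x_m, ∞), so the mode is x_m = 1.500.
Mean = α·x_m/(α−1) = 7.1·1.5/6.1 = 1.746.
The posterior is right-skewed, so the mean exceeds the mode.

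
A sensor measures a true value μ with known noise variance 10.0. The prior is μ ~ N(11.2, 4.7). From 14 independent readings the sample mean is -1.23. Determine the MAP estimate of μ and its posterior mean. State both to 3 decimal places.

Posterior for μ is Normal. Precision-weighted mean: (1/4.7·11.2 + 14/10.0·-1.23) / (1/4.7 + 14/10.0) = 0.410.
A Normal posterior is symmetric, so mode = mean.

MAP = 0.410; posterior mean = 0.410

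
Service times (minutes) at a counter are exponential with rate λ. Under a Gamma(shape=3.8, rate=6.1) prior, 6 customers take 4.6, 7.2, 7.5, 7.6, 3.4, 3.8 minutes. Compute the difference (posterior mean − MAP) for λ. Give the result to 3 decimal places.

0.025

Σ times = 34.1. Posterior: Gamma(shape = 3.8+6 = 9.8, rate = 6.1+34.1 = 40.2).
Mode = (α−1)/β = 8.8/40.2 = 0.219.
Mean = α/β = 9.8/40.2 = 0.244.
Difference = 0.244 − 0.219 = 0.025.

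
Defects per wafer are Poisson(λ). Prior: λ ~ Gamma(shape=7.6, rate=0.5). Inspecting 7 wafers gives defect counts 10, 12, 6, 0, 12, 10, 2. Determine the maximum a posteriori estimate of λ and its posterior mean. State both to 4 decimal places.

MAP = 7.8133, posterior mean = 7.9467

Σ counts = 52. Posterior: Gamma(shape = 7.6+52 = 59.6, rate = 0.5+7 = 7.5).
Mode = (α−1)/β = 58.6/7.5 = 7.8133.
Mean = α/β = 59.6/7.5 = 7.9467.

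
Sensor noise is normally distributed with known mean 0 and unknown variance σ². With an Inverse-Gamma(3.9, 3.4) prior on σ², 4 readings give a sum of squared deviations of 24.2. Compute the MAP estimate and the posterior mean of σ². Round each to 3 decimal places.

MAP: 2.246. Posterior mean: 3.163.

Posterior: Inverse-Gamma(shape = 3.9+4/2 = 5.9, scale = 3.4+24.2/2 = 15.5).
Mode = β/(α+1) = 15.5/6.9 = 2.246.
Mean = β/(α−1) = 15.5/4.9 = 3.163.
Right-skewed posterior ⇒ mode < mean.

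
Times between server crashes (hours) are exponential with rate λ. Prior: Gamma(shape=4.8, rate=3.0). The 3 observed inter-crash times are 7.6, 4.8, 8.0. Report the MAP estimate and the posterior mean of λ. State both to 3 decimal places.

Σ times = 20.4. Posterior: Gamma(shape = 4.8+3 = 7.8, rate = 3.0+20.4 = 23.4).
Mode = (α−1)/β = 6.8/23.4 = 0.291.
Mean = α/β = 7.8/23.4 = 0.333.
The mean is pulled above the mode by the posterior's right skew.

MAP = 0.291, posterior mean = 0.333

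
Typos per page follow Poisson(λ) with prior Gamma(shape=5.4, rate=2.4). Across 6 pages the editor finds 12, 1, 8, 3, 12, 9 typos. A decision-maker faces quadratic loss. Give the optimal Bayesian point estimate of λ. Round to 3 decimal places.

Σ counts = 45. Posterior: Gamma(shape = 5.4+45 = 50.4, rate = 2.4+6 = 8.4).
Mode = (α−1)/β = 49.4/8.4 = 5.881.
Mean = α/β = 50.4/8.4 = 6.000.
Quadratic loss ⇒ the optimal estimator is the posterior mean.

6.000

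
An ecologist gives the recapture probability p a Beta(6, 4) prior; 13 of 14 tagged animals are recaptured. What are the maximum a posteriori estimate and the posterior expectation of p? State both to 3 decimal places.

maximum a posteriori estimate = 0.818, posterior expectation = 0.792

Posterior: Beta(6+13, 4+1) = Beta(19, 5).
Mode = (19−1)/(19+5−2) = 18/22 = 0.818.
Mean = 19/(19+5) = 19/24 = 0.792.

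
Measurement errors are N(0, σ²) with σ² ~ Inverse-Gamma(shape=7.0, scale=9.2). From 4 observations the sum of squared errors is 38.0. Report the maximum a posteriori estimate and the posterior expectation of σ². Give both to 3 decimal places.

maximum a posteriori estimate = 2.820, posterior expectation = 3.525

Posterior: Inverse-Gamma(shape = 7.0+4/2 = 9.0, scale = 9.2+38.0/2 = 28.2).
Mode = β/(α+1) = 28.2/10.0 = 2.820.
Mean = β/(α−1) = 28.2/8.0 = 3.525.
The posterior is right-skewed, so the mean exceeds the mode.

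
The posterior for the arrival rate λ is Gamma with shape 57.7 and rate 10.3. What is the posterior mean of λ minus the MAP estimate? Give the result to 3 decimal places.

0.097

Mode = (α−1)/β = 56.7/10.3 = 5.505.
Mean = α/β = 57.7/10.3 = 5.602.
Difference = 5.602 − 5.505 = 0.097.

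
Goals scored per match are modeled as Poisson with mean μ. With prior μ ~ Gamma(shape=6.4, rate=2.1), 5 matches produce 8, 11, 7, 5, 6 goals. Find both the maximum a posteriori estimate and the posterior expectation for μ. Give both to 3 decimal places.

Σ counts = 37. Posterior: Gamma(shape = 6.4+37 = 43.4, rate = 2.1+5 = 7.1).
Mode = (α−1)/β = 42.4/7.1 = 5.972.
Mean = α/β = 43.4/7.1 = 6.113.
The posterior is right-skewed, so the mean exceeds the mode.

maximum a posteriori estimate = 5.972, posterior expectation = 6.113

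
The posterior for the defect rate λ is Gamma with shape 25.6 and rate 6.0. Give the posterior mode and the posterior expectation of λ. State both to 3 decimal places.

MAP: 4.100. Posterior mean: 4.267.

Mode = (α−1)/β = 24.6/6.0 = 4.100.
Mean = α/β = 25.6/6.0 = 4.267.
The mean is pulled above the mode by the posterior's right skew.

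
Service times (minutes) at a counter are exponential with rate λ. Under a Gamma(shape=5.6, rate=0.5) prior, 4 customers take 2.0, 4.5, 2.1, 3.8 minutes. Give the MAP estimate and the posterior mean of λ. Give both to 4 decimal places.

Σ times = 12.4. Posterior: Gamma(shape = 5.6+4 = 9.6, rate = 0.5+12.4 = 12.9).
Mode = (α−1)/β = 8.6/12.9 = 0.6667.
Mean = α/β = 9.6/12.9 = 0.7442.

MAP = 0.6667, posterior mean = 0.7442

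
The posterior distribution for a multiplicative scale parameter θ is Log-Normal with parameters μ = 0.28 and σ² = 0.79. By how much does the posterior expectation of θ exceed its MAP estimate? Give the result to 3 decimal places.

1.364

Mode = exp(μ − σ²) = exp(-0.51) = 0.600.
Mean = exp(μ + σ²/2) = exp(0.675) = 1.964.
Difference = 1.964 − 0.600 = 1.364.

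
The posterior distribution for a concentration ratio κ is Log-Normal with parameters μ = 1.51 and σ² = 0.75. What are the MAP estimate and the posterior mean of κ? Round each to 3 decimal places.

MAP = 2.138, posterior mean = 6.586

Mode = exp(μ − σ²) = exp(0.76) = 2.138.
Mean = exp(μ + σ²/2) = exp(1.885) = 6.586.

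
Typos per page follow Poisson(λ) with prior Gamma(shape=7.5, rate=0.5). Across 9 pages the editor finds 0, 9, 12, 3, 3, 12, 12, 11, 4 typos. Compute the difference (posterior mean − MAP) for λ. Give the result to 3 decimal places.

0.105

Σ counts = 66. Posterior: Gamma(shape = 7.5+66 = 73.5, rate = 0.5+9 = 9.5).
Mode = (α−1)/β = 72.5/9.5 = 7.632.
Mean = α/β = 73.5/9.5 = 7.737.
Difference = 7.737 − 7.632 = 0.105.
Mean > mode: the posterior has a right tail.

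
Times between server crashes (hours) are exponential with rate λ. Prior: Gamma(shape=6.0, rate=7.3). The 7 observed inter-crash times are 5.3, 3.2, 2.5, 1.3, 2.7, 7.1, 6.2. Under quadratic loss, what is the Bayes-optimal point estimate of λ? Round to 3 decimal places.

0.365

Σ times = 28.3. Posterior: Gamma(shape = 6.0+7 = 13.0, rate = 7.3+28.3 = 35.6).
Mode = (α−1)/β = 12.0/35.6 = 0.337.
Mean = α/β = 13.0/35.6 = 0.365.
Quadratic loss ⇒ the optimal estimator is the posterior mean.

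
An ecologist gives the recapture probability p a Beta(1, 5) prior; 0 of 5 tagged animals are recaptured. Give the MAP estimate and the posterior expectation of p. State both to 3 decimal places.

Posterior: Beta(1+0, 5+5) = Beta(1, 10).
Since α = 1 ≤ 1 and β > 1, the Beta density is monotone decreasing on [0,1]; the mode is at 0.
Mean = 1/(1+10) = 0.091.
Right-skewed posterior ⇒ mode < mean.

MAP = 0.000; posterior mean = 0.091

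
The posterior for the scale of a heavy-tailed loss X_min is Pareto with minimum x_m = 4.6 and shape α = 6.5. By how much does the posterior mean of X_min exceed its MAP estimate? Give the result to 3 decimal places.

The Pareto density is strictly decreasing on [x_m, ∞), so the mode is x_m = 4.600.
Mean = α·x_m/(α−1) = 6.5·4.6/5.5 = 5.436.
Difference = 5.436 − 4.600 = 0.836.
The posterior is right-skewed, so the mean exceeds the mode.

0.836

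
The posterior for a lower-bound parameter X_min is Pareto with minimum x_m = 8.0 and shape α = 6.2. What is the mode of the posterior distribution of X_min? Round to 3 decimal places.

8.000

The Pareto density is strictly decreasing on [x_m, ∞), so the mode is x_m = 8.000.
Mean = α·x_m/(α−1) = 6.2·8.0/5.2 = 9.538.
This is the posterior mode — the MAP estimate.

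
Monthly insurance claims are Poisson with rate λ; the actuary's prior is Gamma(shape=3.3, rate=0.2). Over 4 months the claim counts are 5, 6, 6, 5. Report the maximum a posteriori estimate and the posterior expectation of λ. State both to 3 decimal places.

MAP = 5.786, posterior mean = 6.024

Σ counts = 22. Posterior: Gamma(shape = 3.3+22 = 25.3, rate = 0.2+4 = 4.2).
Mode = (α−1)/β = 24.3/4.2 = 5.786.
Mean = α/β = 25.3/4.2 = 6.024.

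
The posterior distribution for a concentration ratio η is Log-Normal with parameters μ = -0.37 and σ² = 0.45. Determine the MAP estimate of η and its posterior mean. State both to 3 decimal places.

Mode = exp(μ − σ²) = exp(-0.82) = 0.440.
Mean = exp(μ + σ²/2) = exp(-0.145) = 0.865.
Mean > mode: the posterior has a right tail.

η_MAP = 0.440, E[η|data] = 0.865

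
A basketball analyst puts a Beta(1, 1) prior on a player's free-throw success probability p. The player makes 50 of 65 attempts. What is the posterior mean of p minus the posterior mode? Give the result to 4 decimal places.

Posterior: Beta(1+50, 1+15) = Beta(51, 16).
Mode = (51−1)/(51+16−2) = 50/65 = 0.7692.
Mean = 51/(51+16) = 51/67 = 0.7612.
Difference = 0.7612 − 0.7692 = -0.0080.

-0.0080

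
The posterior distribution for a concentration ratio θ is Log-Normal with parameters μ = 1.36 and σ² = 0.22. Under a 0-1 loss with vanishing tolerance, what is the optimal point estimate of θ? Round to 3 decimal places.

3.127

Mode = exp(μ − σ²) = exp(1.14) = 3.127.
Mean = exp(μ + σ²/2) = exp(1.470) = 4.349.
This is the posterior mode — the MAP estimate.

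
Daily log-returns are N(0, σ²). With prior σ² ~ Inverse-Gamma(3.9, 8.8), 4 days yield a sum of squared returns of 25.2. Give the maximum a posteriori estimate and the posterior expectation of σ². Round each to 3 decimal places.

Posterior: Inverse-Gamma(shape = 3.9+4/2 = 5.9, scale = 8.8+25.2/2 = 21.4).
Mode = β/(α+1) = 21.4/6.9 = 3.101.
Mean = β/(α−1) = 21.4/4.9 = 4.367.

MAP: 3.101. Posterior mean: 4.367.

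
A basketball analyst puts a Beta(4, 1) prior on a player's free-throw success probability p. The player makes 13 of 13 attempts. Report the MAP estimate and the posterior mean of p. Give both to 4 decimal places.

Posterior: Beta(4+13, 1+0) = Beta(17, 1).
Since β = 1 ≤ 1 and α > 1, the Beta density is monotone increasing on [0,1]; the mode is at 1.
Mean = 17/(17+1) = 0.9444.

MAP = 1.0000, posterior mean = 0.9444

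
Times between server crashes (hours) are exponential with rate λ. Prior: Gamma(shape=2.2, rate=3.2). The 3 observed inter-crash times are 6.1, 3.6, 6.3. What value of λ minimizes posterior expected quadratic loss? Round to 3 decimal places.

0.271

Σ times = 16.0. Posterior: Gamma(shape = 2.2+3 = 5.2, rate = 3.2+16.0 = 19.2).
Mode = (α−1)/β = 4.2/19.2 = 0.219.
Mean = α/β = 5.2/19.2 = 0.271.
Quadratic loss ⇒ the optimal estimator is the posterior mean.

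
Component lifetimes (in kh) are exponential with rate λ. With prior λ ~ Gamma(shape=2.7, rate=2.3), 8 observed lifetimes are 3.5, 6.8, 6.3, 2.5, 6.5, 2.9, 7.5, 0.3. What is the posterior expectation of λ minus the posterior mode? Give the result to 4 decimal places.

Σ times = 36.3. Posterior: Gamma(shape = 2.7+8 = 10.7, rate = 2.3+36.3 = 38.6).
Mode = (α−1)/β = 9.7/38.6 = 0.2513.
Mean = α/β = 10.7/38.6 = 0.2772.
Difference = 0.2772 − 0.2513 = 0.0259.
The mean is pulled above the mode by the posterior's right skew.

0.0259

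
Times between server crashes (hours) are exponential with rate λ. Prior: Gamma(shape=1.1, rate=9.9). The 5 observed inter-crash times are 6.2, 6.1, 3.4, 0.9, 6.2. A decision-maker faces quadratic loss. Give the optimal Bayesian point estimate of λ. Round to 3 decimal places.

Σ times = 22.8. Posterior: Gamma(shape = 1.1+5 = 6.1, rate = 9.9+22.8 = 32.7).
Mode = (α−1)/β = 5.1/32.7 = 0.156.
Mean = α/β = 6.1/32.7 = 0.187.
Quadratic loss ⇒ the optimal estimator is the posterior mean.

0.187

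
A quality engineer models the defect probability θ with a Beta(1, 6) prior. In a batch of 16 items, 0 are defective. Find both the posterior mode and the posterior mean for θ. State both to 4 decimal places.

Posterior: Beta(1+0, 6+16) = Beta(1, 22).
Since α = 1 ≤ 1 and β > 1, the Beta density is monotone decreasing on [0,1]; the mode is at 0.
Mean = 1/(1+22) = 0.0435.

θ_MAP = 0.0000, E[θ|data] = 0.0435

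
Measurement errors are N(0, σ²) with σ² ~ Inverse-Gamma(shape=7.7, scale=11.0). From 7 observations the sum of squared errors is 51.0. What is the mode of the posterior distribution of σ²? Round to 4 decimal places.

2.9918

Posterior: Inverse-Gamma(shape = 7.7+7/2 = 11.2, scale = 11.0+51.0/2 = 36.5).
Mode = β/(α+1) = 36.5/12.2 = 2.9918.
Mean = β/(α−1) = 36.5/10.2 = 3.5784.
This is the posterior mode — the MAP estimate.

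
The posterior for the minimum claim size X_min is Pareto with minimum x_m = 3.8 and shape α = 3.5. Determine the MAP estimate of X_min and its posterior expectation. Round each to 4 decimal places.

MAP estimate = 3.8000, posterior expectation = 5.3200

The Pareto density is strictly decreasing on [x_m, ∞), so the mode is x_m = 3.8000.
Mean = α·x_m/(α−1) = 3.5·3.8/2.5 = 5.3200.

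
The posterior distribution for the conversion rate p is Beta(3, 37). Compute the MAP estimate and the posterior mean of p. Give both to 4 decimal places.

MAP = 0.0526, posterior mean = 0.0750

Mode = (3−1)/(3+37−2) = 2/38 = 0.0526.
Mean = 3/(3+37) = 3/40 = 0.0750.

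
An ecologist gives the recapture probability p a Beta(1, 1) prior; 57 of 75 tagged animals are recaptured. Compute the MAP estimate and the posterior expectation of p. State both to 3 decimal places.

Posterior: Beta(1+57, 1+18) = Beta(58, 19).
Mode = (58−1)/(58+19−2) = 57/75 = 0.760.
With a flat prior the MAP equals the MLE, 57/75.
Mean = 58/(58+19) = 58/77 = 0.753.

MAP = 0.760, posterior mean = 0.753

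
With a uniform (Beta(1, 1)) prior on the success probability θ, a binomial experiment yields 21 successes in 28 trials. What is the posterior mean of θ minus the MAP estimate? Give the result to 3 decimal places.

Posterior: Beta(1+21, 1+7) = Beta(22, 8).
Mode = (22−1)/(22+8−2) = 21/28 = 0.750.
With a flat prior the MAP equals the MLE, 21/28.
Mean = 22/(22+8) = 22/30 = 0.733.
Difference = 0.733 − 0.750 = -0.017.

-0.017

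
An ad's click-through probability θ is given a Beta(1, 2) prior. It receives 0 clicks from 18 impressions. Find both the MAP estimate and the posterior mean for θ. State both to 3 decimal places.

MAP = 0.000; posterior mean = 0.048

Posterior: Beta(1+0, 2+18) = Beta(1, 20).
Since α = 1 ≤ 1 and β > 1, the Beta density is monotone decreasing on [0,1]; the mode is at 0.
Mean = 1/(1+20) = 0.048.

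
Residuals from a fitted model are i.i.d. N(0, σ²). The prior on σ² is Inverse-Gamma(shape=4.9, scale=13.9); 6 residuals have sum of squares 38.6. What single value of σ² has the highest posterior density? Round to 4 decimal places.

Posterior: Inverse-Gamma(shape = 4.9+6/2 = 7.9, scale = 13.9+38.6/2 = 33.2).
Mode = β/(α+1) = 33.2/8.9 = 3.7303.
Mean = β/(α−1) = 33.2/6.9 = 4.8116.
This is the posterior mode — the MAP estimate.

3.7303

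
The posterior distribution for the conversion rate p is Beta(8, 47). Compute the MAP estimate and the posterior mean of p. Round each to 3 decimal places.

MAP estimate = 0.132, posterior mean = 0.145

Mode = (8−1)/(8+47−2) = 7/53 = 0.132.
Mean = 8/(8+47) = 8/55 = 0.145.
Right-skewed posterior ⇒ mode < mean.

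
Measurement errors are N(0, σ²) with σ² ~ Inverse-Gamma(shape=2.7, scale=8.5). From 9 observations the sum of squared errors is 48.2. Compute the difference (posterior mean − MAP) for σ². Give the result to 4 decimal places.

1.2825

Posterior: Inverse-Gamma(shape = 2.7+9/2 = 7.2, scale = 8.5+48.2/2 = 32.6).
Mode = β/(α+1) = 32.6/8.2 = 3.9756.
Mean = β/(α−1) = 32.6/6.2 = 5.2581.
Difference = 5.2581 − 3.9756 = 1.2825.
Right-skewed posterior ⇒ mode < mean.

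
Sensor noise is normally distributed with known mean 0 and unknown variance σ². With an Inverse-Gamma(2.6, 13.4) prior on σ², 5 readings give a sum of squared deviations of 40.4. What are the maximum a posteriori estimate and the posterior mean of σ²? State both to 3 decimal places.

MAP = 5.508; posterior mean = 8.195

Posterior: Inverse-Gamma(shape = 2.6+5/2 = 5.1, scale = 13.4+40.4/2 = 33.6).
Mode = β/(α+1) = 33.6/6.1 = 5.508.
Mean = β/(α−1) = 33.6/4.1 = 8.195.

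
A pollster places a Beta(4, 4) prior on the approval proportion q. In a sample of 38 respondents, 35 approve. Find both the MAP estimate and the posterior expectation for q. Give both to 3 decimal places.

MAP estimate = 0.864, posterior expectation = 0.848

Posterior: Beta(4+35, 4+3) = Beta(39, 7).
Mode = (39−1)/(39+7−2) = 38/44 = 0.864.
Mean = 39/(39+7) = 39/46 = 0.848.
The posterior is left-skewed, so the mode exceeds the mean.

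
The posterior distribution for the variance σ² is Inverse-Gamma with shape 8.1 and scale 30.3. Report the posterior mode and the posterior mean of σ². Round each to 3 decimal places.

Mode = β/(α+1) = 30.3/9.1 = 3.330.
Mean = β/(α−1) = 30.3/7.1 = 4.268.

posterior mode = 3.330, posterior mean = 4.268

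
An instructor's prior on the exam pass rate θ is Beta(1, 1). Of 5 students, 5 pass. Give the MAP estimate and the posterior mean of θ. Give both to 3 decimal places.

θ_MAP = 1.000, E[θ|data] = 0.857

Posterior: Beta(1+5, 1+0) = Beta(6, 1).
Since β = 1 ≤ 1 and α > 1, the Beta density is monotone increasing on [0,1]; the mode is at 1.
Mean = 6/(6+1) = 0.857.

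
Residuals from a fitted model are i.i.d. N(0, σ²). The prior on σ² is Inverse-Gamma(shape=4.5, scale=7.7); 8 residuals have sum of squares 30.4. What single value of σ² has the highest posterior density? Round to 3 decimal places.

2.411

Posterior: Inverse-Gamma(shape = 4.5+8/2 = 8.5, scale = 7.7+30.4/2 = 22.9).
Mode = β/(α+1) = 22.9/9.5 = 2.411.
Mean = β/(α−1) = 22.9/7.5 = 3.053.
This is the posterior mode — the MAP estimate.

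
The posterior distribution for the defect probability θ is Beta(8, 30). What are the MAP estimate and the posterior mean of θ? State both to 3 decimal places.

MAP: 0.194. Posterior mean: 0.211.

Mode = (8−1)/(8+30−2) = 7/36 = 0.194.
Mean = 8/(8+30) = 8/38 = 0.211.
The mean is pulled above the mode by the posterior's right skew.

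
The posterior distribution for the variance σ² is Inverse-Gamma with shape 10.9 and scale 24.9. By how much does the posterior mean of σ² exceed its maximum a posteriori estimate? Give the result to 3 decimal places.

0.423

Mode = β/(α+1) = 24.9/11.9 = 2.092.
Mean = β/(α−1) = 24.9/9.9 = 2.515.
Difference = 2.515 − 2.092 = 0.423.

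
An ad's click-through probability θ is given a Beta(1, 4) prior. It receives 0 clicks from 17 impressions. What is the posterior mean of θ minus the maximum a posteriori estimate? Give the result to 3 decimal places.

0.045

Posterior: Beta(1+0, 4+17) = Beta(1, 21).
Since α = 1 ≤ 1 and β > 1, the Beta density is monotone decreasing on [0,1]; the mode is at 0.
Mean = 1/(1+21) = 0.045.
Difference = 0.045 − 0.000 = 0.045.
Right-skewed posterior ⇒ mode < mean.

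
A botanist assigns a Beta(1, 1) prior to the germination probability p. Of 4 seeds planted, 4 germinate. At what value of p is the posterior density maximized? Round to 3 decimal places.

1.000

Posterior: Beta(1+4, 1+0) = Beta(5, 1).
Since β = 1 ≤ 1 and α > 1, the Beta density is monotone increasing on [0,1]; the mode is at 1.
Mean = 5/(5+1) = 0.833.
This is the posterior mode — the MAP estimate.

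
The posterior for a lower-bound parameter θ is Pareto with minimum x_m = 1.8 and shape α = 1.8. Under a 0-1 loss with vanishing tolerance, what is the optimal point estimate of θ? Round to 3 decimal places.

1.800

The Pareto density is strictly decreasing on [x_m, ∞), so the mode is x_m = 1.800.
Mean = α·x_m/(α−1) = 1.8·1.8/0.8 = 4.050.
This is the posterior mode — the MAP estimate.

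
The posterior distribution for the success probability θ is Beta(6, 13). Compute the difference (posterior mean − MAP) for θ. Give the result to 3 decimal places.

Mode = (6−1)/(6+13−2) = 5/17 = 0.294.
Mean = 6/(6+13) = 6/19 = 0.316.
Difference = 0.316 − 0.294 = 0.022.

0.022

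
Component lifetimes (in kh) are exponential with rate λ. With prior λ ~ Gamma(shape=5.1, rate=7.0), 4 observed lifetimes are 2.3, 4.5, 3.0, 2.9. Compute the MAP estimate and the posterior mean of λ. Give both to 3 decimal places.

MAP: 0.411. Posterior mean: 0.462.

Σ times = 12.7. Posterior: Gamma(shape = 5.1+4 = 9.1, rate = 7.0+12.7 = 19.7).
Mode = (α−1)/β = 8.1/19.7 = 0.411.
Mean = α/β = 9.1/19.7 = 0.462.
The mean is pulled above the mode by the posterior's right skew.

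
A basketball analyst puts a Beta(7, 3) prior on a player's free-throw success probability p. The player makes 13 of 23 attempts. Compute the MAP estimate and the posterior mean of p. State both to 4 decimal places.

Posterior: Beta(7+13, 3+10) = Beta(20, 13).
Mode = (20−1)/(20+13−2) = 19/31 = 0.6129.
Mean = 20/(20+13) = 20/33 = 0.6061.

MAP estimate = 0.6129, posterior mean = 0.6061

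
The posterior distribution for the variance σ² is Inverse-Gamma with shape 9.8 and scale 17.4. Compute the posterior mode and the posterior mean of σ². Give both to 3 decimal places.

posterior mode = 1.611, posterior mean = 1.977

Mode = β/(α+1) = 17.4/10.8 = 1.611.
Mean = β/(α−1) = 17.4/8.8 = 1.977.
The posterior is right-skewed, so the mean exceeds the mode.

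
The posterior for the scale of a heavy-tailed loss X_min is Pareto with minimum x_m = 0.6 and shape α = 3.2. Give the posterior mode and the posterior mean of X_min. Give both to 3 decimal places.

The Pareto density is strictly decreasing on [x_m, ∞), so the mode is x_m = 0.600.
Mean = α·x_m/(α−1) = 3.2·0.6/2.2 = 0.873.
Mean > mode: the posterior has a right tail.

X_min_MAP = 0.600, E[X_min|data] = 0.873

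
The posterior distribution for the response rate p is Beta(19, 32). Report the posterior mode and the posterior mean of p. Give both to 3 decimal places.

Mode = (19−1)/(19+32−2) = 18/49 = 0.367.
Mean = 19/(19+32) = 19/51 = 0.373.
The posterior is right-skewed, so the mean exceeds the mode.

MAP = 0.367; posterior mean = 0.373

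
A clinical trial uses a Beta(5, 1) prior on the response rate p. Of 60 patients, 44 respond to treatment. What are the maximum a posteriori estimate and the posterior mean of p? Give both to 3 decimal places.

MAP = 0.750, posterior mean = 0.742

Posterior: Beta(5+44, 1+16) = Beta(49, 17).
Mode = (49−1)/(49+17−2) = 48/64 = 0.750.
Mean = 49/(49+17) = 49/66 = 0.742.
Left-skewed posterior ⇒ mean < mode.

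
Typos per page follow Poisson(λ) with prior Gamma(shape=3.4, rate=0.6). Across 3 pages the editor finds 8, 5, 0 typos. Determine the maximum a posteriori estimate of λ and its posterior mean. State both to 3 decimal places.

λ_MAP = 4.278, E[λ|data] = 4.556

Σ counts = 13. Posterior: Gamma(shape = 3.4+13 = 16.4, rate = 0.6+3 = 3.6).
Mode = (α−1)/β = 15.4/3.6 = 4.278.
Mean = α/β = 16.4/3.6 = 4.556.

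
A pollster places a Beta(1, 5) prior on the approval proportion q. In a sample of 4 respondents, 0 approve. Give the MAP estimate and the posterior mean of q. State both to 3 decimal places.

Posterior: Beta(1+0, 5+4) = Beta(1, 9).
Since α = 1 ≤ 1 and β > 1, the Beta density is monotone decreasing on [0,1]; the mode is at 0.
Mean = 1/(1+9) = 0.100.

MAP: 0.000. Posterior mean: 0.100.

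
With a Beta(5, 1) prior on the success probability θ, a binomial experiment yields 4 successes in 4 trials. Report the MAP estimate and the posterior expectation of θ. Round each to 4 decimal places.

MAP = 1.0000, posterior mean = 0.9000

Posterior: Beta(5+4, 1+0) = Beta(9, 1).
Since β = 1 ≤ 1 and α > 1, the Beta density is monotone increasing on [0,1]; the mode is at 1.
Mean = 9/(9+1) = 0.9000.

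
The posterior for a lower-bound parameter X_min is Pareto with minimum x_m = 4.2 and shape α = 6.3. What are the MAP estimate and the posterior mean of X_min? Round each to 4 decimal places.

The Pareto density is strictly decreasing on [x_m, ∞), so the mode is x_m = 4.2000.
Mean = α·x_m/(α−1) = 6.3·4.2/5.3 = 4.9925.

MAP estimate = 4.2000, posterior mean = 4.9925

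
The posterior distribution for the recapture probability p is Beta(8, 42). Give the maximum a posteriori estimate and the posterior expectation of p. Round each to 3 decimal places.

Mode = (8−1)/(8+42−2) = 7/48 = 0.146.
Mean = 8/(8+42) = 8/50 = 0.160.
Mean > mode: the posterior has a right tail.

MAP = 0.146; posterior mean = 0.160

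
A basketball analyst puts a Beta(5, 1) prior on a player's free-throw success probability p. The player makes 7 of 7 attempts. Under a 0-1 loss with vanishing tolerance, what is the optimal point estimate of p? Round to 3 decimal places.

1.000

Posterior: Beta(5+7, 1+0) = Beta(12, 1).
Since β = 1 ≤ 1 and α > 1, the Beta density is monotone increasing on [0,1]; the mode is at 1.
Mean = 12/(12+1) = 0.923.
This is the posterior mode — the MAP estimate.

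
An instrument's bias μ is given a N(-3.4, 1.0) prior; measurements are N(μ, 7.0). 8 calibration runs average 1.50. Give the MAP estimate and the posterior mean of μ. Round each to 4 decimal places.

Posterior for μ is Normal. Precision-weighted mean: (1/1.0·-3.4 + 8/7.0·1.50) / (1/1.0 + 8/7.0) = -0.7867.
A Normal posterior is symmetric, so mode = mean.

MAP = -0.7867; posterior mean = -0.7867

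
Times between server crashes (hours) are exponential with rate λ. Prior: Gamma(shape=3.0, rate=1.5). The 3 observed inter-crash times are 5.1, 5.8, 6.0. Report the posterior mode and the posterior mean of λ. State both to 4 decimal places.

Σ times = 16.9. Posterior: Gamma(shape = 3.0+3 = 6.0, rate = 1.5+16.9 = 18.4).
Mode = (α−1)/β = 5.0/18.4 = 0.2717.
Mean = α/β = 6.0/18.4 = 0.3261.

MAP: 0.2717. Posterior mean: 0.3261.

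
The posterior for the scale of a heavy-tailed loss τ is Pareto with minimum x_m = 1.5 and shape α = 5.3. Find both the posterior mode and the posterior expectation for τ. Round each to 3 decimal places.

posterior mode = 1.500, posterior expectation = 1.849

The Pareto density is strictly decreasing on [x_m, ∞), so the mode is x_m = 1.500.
Mean = α·x_m/(α−1) = 5.3·1.5/4.3 = 1.849.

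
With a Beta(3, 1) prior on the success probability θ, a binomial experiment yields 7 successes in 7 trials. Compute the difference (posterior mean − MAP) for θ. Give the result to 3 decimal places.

-0.091

Posterior: Beta(3+7, 1+0) = Beta(10, 1).
Since β = 1 ≤ 1 and α > 1, the Beta density is monotone increasing on [0,1]; the mode is at 1.
Mean = 10/(10+1) = 0.909.
Difference = 0.909 − 1.000 = -0.091.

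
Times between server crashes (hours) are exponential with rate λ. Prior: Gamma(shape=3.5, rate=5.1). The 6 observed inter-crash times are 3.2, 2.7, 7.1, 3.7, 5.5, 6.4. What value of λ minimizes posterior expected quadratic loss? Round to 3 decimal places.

0.282

Σ times = 28.6. Posterior: Gamma(shape = 3.5+6 = 9.5, rate = 5.1+28.6 = 33.7).
Mode = (α−1)/β = 8.5/33.7 = 0.252.
Mean = α/β = 9.5/33.7 = 0.282.
Quadratic loss ⇒ the optimal estimator is the posterior mean.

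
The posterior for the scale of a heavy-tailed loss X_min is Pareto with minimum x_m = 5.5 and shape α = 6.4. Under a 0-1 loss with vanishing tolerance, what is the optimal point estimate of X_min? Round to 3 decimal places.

5.500

The Pareto density is strictly decreasing on [x_m, ∞), so the mode is x_m = 5.500.
Mean = α·x_m/(α−1) = 6.4·5.5/5.4 = 6.519.
This is the posterior mode — the MAP estimate.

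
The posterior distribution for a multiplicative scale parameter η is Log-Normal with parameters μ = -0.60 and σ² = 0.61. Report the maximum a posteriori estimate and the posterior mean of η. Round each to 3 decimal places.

maximum a posteriori estimate = 0.298, posterior mean = 0.745

Mode = exp(μ − σ²) = exp(-1.21) = 0.298.
Mean = exp(μ + σ²/2) = exp(-0.295) = 0.745.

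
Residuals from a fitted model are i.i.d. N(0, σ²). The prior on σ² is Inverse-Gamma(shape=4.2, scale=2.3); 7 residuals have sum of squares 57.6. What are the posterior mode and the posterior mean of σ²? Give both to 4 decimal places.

σ²_MAP = 3.5747, E[σ²|data] = 4.6418

Posterior: Inverse-Gamma(shape = 4.2+7/2 = 7.7, scale = 2.3+57.6/2 = 31.1).
Mode = β/(α+1) = 31.1/8.7 = 3.5747.
Mean = β/(α−1) = 31.1/6.7 = 4.6418.
The posterior is right-skewed, so the mean exceeds the mode.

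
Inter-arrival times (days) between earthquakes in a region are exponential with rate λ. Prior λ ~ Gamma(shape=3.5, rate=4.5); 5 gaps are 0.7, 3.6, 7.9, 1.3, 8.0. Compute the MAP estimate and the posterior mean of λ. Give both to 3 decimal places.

Σ times = 21.5. Posterior: Gamma(shape = 3.5+5 = 8.5, rate = 4.5+21.5 = 26.0).
Mode = (α−1)/β = 7.5/26.0 = 0.288.
Mean = α/β = 8.5/26.0 = 0.327.
The posterior is right-skewed, so the mean exceeds the mode.

MAP = 0.288, posterior mean = 0.327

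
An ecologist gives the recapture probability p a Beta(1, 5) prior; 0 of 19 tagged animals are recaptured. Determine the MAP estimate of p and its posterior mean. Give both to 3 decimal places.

Posterior: Beta(1+0, 5+19) = Beta(1, 24).
Since α = 1 ≤ 1 and β > 1, the Beta density is monotone decreasing on [0,1]; the mode is at 0.
Mean = 1/(1+24) = 0.040.

p_MAP = 0.000, E[p|data] = 0.040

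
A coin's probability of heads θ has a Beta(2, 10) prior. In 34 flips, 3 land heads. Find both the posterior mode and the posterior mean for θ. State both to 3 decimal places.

Posterior: Beta(2+3, 10+31) = Beta(5, 41).
Mode = (5−1)/(5+41−2) = 4/44 = 0.091.
Mean = 5/(5+41) = 5/46 = 0.109.
The mean is pulled above the mode by the posterior's right skew.

MAP = 0.091; posterior mean = 0.109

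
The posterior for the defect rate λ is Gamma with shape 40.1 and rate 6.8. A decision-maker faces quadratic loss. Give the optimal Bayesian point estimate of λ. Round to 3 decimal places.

5.897

Mode = (α−1)/β = 39.1/6.8 = 5.750.
Mean = α/β = 40.1/6.8 = 5.897.
Quadratic loss ⇒ the optimal estimator is the posterior mean.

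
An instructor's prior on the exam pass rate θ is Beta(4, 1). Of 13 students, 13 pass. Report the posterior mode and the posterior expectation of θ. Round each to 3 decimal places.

Posterior: Beta(4+13, 1+0) = Beta(17, 1).
Since β = 1 ≤ 1 and α > 1, the Beta density is monotone increasing on [0,1]; the mode is at 1.
Mean = 17/(17+1) = 0.944.

θ_MAP = 1.000, E[θ|data] = 0.944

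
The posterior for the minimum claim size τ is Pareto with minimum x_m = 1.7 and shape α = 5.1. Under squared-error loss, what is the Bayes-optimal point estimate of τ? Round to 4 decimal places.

2.1146

The Pareto density is strictly decreasing on [x_m, ∞), so the mode is x_m = 1.7000.
Mean = α·x_m/(α−1) = 5.1·1.7/4.1 = 2.1146.
Squared-error loss ⇒ the optimal estimator is the posterior mean.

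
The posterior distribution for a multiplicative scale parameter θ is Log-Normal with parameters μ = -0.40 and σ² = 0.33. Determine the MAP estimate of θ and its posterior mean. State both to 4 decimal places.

Mode = exp(μ − σ²) = exp(-0.73) = 0.4819.
Mean = exp(μ + σ²/2) = exp(-0.235) = 0.7906.

θ_MAP = 0.4819, E[θ|data] = 0.7906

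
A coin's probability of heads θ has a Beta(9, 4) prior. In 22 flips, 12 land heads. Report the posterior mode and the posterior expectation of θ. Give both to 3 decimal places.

Posterior: Beta(9+12, 4+10) = Beta(21, 14).
Mode = (21−1)/(21+14−2) = 20/33 = 0.606.
Mean = 21/(21+14) = 21/35 = 0.600.

MAP = 0.606; posterior mean = 0.600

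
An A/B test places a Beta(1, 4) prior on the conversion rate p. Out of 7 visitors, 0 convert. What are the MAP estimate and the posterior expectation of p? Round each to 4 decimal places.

MAP = 0.0000; posterior mean = 0.0833

Posterior: Beta(1+0, 4+7) = Beta(1, 11).
Since α = 1 ≤ 1 and β > 1, the Beta density is monotone decreasing on [0,1]; the mode is at 0.
Mean = 1/(1+11) = 0.0833.
Right-skewed posterior ⇒ mode < mean.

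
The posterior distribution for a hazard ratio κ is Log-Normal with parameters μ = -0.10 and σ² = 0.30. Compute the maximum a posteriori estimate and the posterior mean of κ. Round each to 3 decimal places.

Mode = exp(μ − σ²) = exp(-0.40) = 0.670.
Mean = exp(μ + σ²/2) = exp(0.050) = 1.051.

MAP = 0.670; posterior mean = 1.051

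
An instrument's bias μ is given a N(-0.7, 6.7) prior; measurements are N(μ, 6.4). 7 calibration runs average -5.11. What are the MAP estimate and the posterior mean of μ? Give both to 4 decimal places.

MAP = -4.5805, posterior mean = -4.5805

Posterior for μ is Normal. Precision-weighted mean: (1/6.7·-0.7 + 7/6.4·-5.11) / (1/6.7 + 7/6.4) = -4.5805.
A Normal posterior is symmetric, so mode = mean.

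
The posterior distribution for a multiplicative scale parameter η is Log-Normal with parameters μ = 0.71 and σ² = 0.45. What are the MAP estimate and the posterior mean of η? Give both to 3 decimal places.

Mode = exp(μ − σ²) = exp(0.26) = 1.297.
Mean = exp(μ + σ²/2) = exp(0.935) = 2.547.
The posterior is right-skewed, so the mean exceeds the mode.

MAP = 1.297; posterior mean = 2.547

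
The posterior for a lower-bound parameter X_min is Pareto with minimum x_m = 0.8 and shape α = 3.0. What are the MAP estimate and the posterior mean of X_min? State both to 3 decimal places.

The Pareto density is strictly decreasing on [x_m, ∞), so the mode is x_m = 0.800.
Mean = α·x_m/(α−1) = 3.0·0.8/2.0 = 1.200.

MAP = 0.800, posterior mean = 1.200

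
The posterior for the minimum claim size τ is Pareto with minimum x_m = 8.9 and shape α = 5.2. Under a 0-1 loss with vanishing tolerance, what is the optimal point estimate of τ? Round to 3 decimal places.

The Pareto density is strictly decreasing on [x_m, ∞), so the mode is x_m = 8.900.
Mean = α·x_m/(α−1) = 5.2·8.9/4.2 = 11.019.
This is the posterior mode — the MAP estimate.

8.900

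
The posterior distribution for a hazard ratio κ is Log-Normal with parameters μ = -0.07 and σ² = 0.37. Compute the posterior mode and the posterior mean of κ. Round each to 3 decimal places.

κ_MAP = 0.644, E[κ|data] = 1.122

Mode = exp(μ − σ²) = exp(-0.44) = 0.644.
Mean = exp(μ + σ²/2) = exp(0.115) = 1.122.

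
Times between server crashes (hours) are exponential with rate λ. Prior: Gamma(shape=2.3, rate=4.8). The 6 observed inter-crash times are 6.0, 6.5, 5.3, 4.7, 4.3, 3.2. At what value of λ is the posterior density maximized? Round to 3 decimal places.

Σ times = 30.0. Posterior: Gamma(shape = 2.3+6 = 8.3, rate = 4.8+30.0 = 34.8).
Mode = (α−1)/β = 7.3/34.8 = 0.210.
Mean = α/β = 8.3/34.8 = 0.239.
This is the posterior mode — the MAP estimate.

0.210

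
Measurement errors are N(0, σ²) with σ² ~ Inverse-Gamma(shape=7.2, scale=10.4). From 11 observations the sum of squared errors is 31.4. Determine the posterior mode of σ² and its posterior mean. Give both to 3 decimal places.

Posterior: Inverse-Gamma(shape = 7.2+11/2 = 12.7, scale = 10.4+31.4/2 = 26.1).
Mode = β/(α+1) = 26.1/13.7 = 1.905.
Mean = β/(α−1) = 26.1/11.7 = 2.231.
Mean > mode: the posterior has a right tail.

posterior mode = 1.905, posterior mean = 2.231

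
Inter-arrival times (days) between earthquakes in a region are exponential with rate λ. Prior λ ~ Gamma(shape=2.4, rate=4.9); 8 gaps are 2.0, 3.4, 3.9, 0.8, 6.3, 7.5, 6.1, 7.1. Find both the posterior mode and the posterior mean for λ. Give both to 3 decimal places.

Σ times = 37.1. Posterior: Gamma(shape = 2.4+8 = 10.4, rate = 4.9+37.1 = 42.0).
Mode = (α−1)/β = 9.4/42.0 = 0.224.
Mean = α/β = 10.4/42.0 = 0.248.
The mean is pulled above the mode by the posterior's right skew.

MAP: 0.224. Posterior mean: 0.248.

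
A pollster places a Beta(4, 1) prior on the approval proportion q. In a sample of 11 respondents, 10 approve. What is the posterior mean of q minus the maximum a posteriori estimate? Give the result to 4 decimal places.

Posterior: Beta(4+10, 1+1) = Beta(14, 2).
Mode = (14−1)/(14+2−2) = 13/14 = 0.9286.
Mean = 14/(14+2) = 14/16 = 0.8750.
Difference = 0.8750 − 0.9286 = -0.0536.
Left-skewed posterior ⇒ mean < mode.

-0.0536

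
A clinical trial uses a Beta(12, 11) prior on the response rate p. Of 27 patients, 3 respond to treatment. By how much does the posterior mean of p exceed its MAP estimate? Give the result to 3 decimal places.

Posterior: Beta(12+3, 11+24) = Beta(15, 35).
Mode = (15−1)/(15+35−2) = 14/48 = 0.292.
Mean = 15/(15+35) = 15/50 = 0.300.
Difference = 0.300 − 0.292 = 0.008.
The posterior is right-skewed, so the mean exceeds the mode.

0.008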